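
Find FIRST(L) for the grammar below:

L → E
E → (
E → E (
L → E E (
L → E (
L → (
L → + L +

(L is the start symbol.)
FIRST sets of the other non-terminals involved (by the same procedure, iterated to a fixed point):
  FIRST(E) = { '(' }

From L → E:
  - E is a non-terminal: add FIRST(E) \ {ε} = { '(' }
    E is not nullable, so stop
From L → E E (:
  - E is a non-terminal: add FIRST(E) \ {ε} = { '(' }
    E is not nullable, so stop
From L → E (:
  - E is a non-terminal: add FIRST(E) \ {ε} = { '(' }
    E is not nullable, so stop
From L → (:
  - '(' is a terminal: add '(' and stop
From L → + L +:
  - '+' is a terminal: add '+' and stop

Collecting: FIRST(L) = { '(', '+' }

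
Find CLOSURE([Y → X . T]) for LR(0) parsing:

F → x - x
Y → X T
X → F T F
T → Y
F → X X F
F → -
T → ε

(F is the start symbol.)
{ [F → . -], [F → . X X F], [F → . x - x], [T → . Y], [T → .], [X → . F T F], [Y → . X T], [Y → X . T] }

Start with: [Y → X . T]
  [Y → X . T] has the dot before T: add [T → . Y], [T → .]
  [T → . Y] has the dot before Y: add [Y → . X T]
  [Y → . X T] has the dot before X: add [X → . F T F]
  [X → . F T F] has the dot before F: add [F → . x - x], [F → . X X F], [F → . -]
No further items can be added.

CLOSURE = { [F → . -], [F → . X X F], [F → . x - x], [T → . Y], [T → .], [X → . F T F], [Y → . X T], [Y → X . T] }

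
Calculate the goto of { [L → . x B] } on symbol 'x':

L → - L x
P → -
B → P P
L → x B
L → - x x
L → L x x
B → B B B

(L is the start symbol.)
{ [B → . B B B], [B → . P P], [L → x . B], [P → . -] }

GOTO(I, 'x') = CLOSURE({ [A → αX.β] : [A → α.Xβ] ∈ I, X = 'x' })

Items with dot before 'x', with the dot advanced:
  [L → . x B] → [L → x . B]
Closure of the advanced items:
  [L → x . B] has the dot before B: add [B → . P P], [B → . B B B]
  [B → . P P] has the dot before P: add [P → . -]

GOTO = { [B → . B B B], [B → . P P], [L → x . B], [P → . -] }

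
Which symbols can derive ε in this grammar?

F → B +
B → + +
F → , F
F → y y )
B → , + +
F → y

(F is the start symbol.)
None

A non-terminal is nullable if it can derive ε (the empty string): either it has an ε-production, or it has a production whose right-hand side consists entirely of nullable non-terminals.

There are no ε-productions, so no non-terminal can derive ε.
No non-terminals are nullable.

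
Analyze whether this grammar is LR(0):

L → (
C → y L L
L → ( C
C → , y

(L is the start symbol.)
No. Shift-reduce conflict between [L → ( .] and [C → . , y]

A grammar is LR(0) if no state in the canonical LR(0) collection has:
  - both a shift item (dot before a terminal) and a complete item (shift-reduce conflict), or
  - two or more complete items (reduce-reduce conflict; the accept item [L' → L .] counts as a complete item here).

Augment with L' → L and build the canonical LR(0) collection (I0 = CLOSURE({[L' → . L]}), then GOTO on every symbol after a dot until no new states appear). It has 9 states:
  I0: { [L → . ( C], [L → . (], [L' → . L] }  — shift
  I1: { [C → . , y], [C → . y L L], [L → ( . C], [L → ( .] }  — shift, reduce
  I2: { [L' → L .] }  — accept
  I3: { [C → , . y] }  — shift
  I4: { [L → ( C .] }  — reduce
  I5: { [C → y . L L], [L → . ( C], [L → . (] }  — shift
  I6: { [C → y L . L], [L → . ( C], [L → . (] }  — shift
  I7: { [C → y L L .] }  — reduce
  I8: { [C → , y .] }  — reduce

Conflict in state I1:
  Shift-reduce conflict between [L → ( .] and [C → . , y]
So the grammar is NOT LR(0).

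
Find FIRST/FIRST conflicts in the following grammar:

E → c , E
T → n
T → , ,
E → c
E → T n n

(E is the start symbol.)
A FIRST/FIRST conflict occurs when two productions N → α and N → β for the same non-terminal have FIRST(α) ∩ FIRST(β) ≠ ∅ (with ε ∈ FIRST of a nullable right-hand side, so two nullable alternatives also conflict).

FIRST sets of the non-terminals at (or reachable through a nullable prefix from) the front of some alternative:
  FIRST(T) = { ',', 'n' }

Productions for E:
  E → c , E: FIRST = { 'c' }
  E → c: FIRST = { 'c' }
  E → T n n: FIRST = { ',', 'n' }
Productions for T:
  T → n: FIRST = { 'n' }
  T → , ,: FIRST = { ',' }

Conflict for E: E → c , E and E → c
  Overlap: { 'c' }

Answer: Yes. E → c ',' E / E → c on { 'c' }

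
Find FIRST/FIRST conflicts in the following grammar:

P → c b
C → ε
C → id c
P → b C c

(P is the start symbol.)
No FIRST/FIRST conflicts.

A FIRST/FIRST conflict occurs when two productions N → α and N → β for the same non-terminal have FIRST(α) ∩ FIRST(β) ≠ ∅ (with ε ∈ FIRST of a nullable right-hand side, so two nullable alternatives also conflict).

Productions for P:
  P → c b: FIRST = { 'c' }
  P → b C c: FIRST = { 'b' }
Productions for C:
  C → ε: FIRST = { ε }
  C → id c: FIRST = { 'id' }

All alternatives of each non-terminal have pairwise disjoint FIRST sets.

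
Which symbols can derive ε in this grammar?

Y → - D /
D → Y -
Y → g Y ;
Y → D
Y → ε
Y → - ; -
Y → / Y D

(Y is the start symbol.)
A non-terminal is nullable if it can derive ε (the empty string): either it has an ε-production, or it has a production whose right-hand side consists entirely of nullable non-terminals.

ε-productions: Y → ε
So Y is immediately nullable.
No further non-terminal can be added: every production for the remaining non-terminals contains a terminal or a non-nullable non-terminal.
Nullable = { 'Y' }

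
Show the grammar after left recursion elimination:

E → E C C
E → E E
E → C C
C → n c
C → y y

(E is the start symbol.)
E → C C E'
E' → C C E'
E' → E E'
E' → ε
C → n c
C → y y

E is directly left-recursive. The standard transformation for
  A → A α₁ | ... | A α_m | β₁ | ... | β_n
is
  A  → β₁ A' | ... | β_n A'
  A' → α₁ A' | ... | α_m A' | ε

E → C C becomes E → C C E'
E → E C C becomes E' → C C E'
E → E E becomes E' → E E'
Add E' → ε

Productions for other non-terminals are unchanged:
  C → n c
  C → y y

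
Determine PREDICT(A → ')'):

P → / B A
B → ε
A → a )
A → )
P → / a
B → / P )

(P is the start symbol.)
PREDICT(A → ')') = (FIRST(RHS) \ {ε}) ∪ (FOLLOW(A) if ε ∈ FIRST(RHS), i.e. RHS ⇒* ε)
FIRST(')') = { ')' }
ε ∉ FIRST(')'), so FOLLOW(A) is not added.
PREDICT(A → ')') = { ')' }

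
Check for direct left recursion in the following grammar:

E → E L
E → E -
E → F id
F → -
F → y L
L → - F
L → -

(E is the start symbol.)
Direct left recursion occurs when N → N α for some non-terminal N (the right-hand side begins with the left-hand side itself).

E → E L: LEFT RECURSIVE (starts with E)
E → E -: LEFT RECURSIVE (starts with E)
E → F id: starts with F
F → -: starts with '-'
F → y L: starts with y
L → - F: starts with '-'
L → -: starts with '-'

The grammar has direct left recursion on: E.

Answer: Yes, E is left-recursive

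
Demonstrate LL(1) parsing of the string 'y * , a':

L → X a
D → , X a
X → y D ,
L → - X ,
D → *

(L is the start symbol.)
LL(1) parsing maintains a stack (initially the start symbol over $) and the input. At each step: if the stack top is a terminal, match it against the current input token; if it is a non-terminal N, replace it with the RHS of M[N, lookahead] (the unique production whose predict set contains the lookahead).

Stack is shown with the top on the left.

Stack      Input      Action
----------------------------
L $        y * , a $  output L → X a
X a $      y * , a $  output X → y D ,
y D , a $  y * , a $  match 'y'
D , a $    * , a $    output D → *
* , a $    * , a $    match '*'
, a $      , a $      match ','
a $        a $        match 'a'
$          $          accept

The string is accepted.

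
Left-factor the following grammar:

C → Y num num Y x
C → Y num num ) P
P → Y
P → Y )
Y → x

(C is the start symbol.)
Left-factoring transforms A → αβ₁ | αβ₂ into A → αA' and A' → β₁ | β₂
(α is the longest common prefix among the alternatives). Repeat until
no nonterminal has two alternatives with a common prefix.

Round 1: C has alternatives sharing prefix 'Y num num'. Introduce C': C → Y num num C'
  Add: C' → Y x
  Add: C' → ) P

Round 2: P has alternatives sharing prefix 'Y'. Introduce P': P → Y P'
  Add: P' → ε
  Add: P' → )

No remaining common prefixes — done.

Resulting grammar:
C → Y num num C'
C' → Y x
C' → ) P
P → Y P'
P' → ε
P' → )
Y → x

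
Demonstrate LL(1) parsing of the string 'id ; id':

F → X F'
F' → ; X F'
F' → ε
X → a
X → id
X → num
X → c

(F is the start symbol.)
Stack is shown with the top on the left.

Stack     Input      Action
---------------------------
F $       id ; id $  output F → X F'
X F' $    id ; id $  output X → id
id F' $   id ; id $  match 'id'
F' $      ; id $     output F' → ; X F'
; X F' $  ; id $     match ';'
X F' $    id $       output X → id
id F' $   id $       match 'id'
F' $      $          output F' → ε
$         $          accept

The string is accepted.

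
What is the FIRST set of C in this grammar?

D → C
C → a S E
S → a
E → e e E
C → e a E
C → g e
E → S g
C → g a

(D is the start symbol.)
{ 'a', 'e', 'g' }

From C → a S E:
  - a is a terminal: add 'a' and stop
From C → e a E:
  - e is a terminal: add 'e' and stop
From C → g e:
  - g is a terminal: add 'g' and stop
From C → g a:
  - g is a terminal: add 'g' and stop

Collecting: FIRST(C) = { 'a', 'e', 'g' }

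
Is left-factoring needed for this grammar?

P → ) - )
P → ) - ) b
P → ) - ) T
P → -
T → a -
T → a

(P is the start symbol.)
Yes, P has productions with common prefix ') - )'; T has productions with common prefix 'a'

Left-factoring is needed when two productions for the same non-terminal
share a common prefix on the right-hand side.

Productions for P:
  P → ) - )
  P → ) - ) b
  P → ) - ) T
  P → -
Productions for T:
  T → a -
  T → a

Found common prefix ') - )' in productions for P
Found common prefix 'a' in productions for T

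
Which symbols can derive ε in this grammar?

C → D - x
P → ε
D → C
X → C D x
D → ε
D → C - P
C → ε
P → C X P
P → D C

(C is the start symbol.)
{ 'C', 'D', 'P' }

A non-terminal is nullable if it can derive ε (the empty string): either it has an ε-production, or it has a production whose right-hand side consists entirely of nullable non-terminals.

ε-productions: P → ε, D → ε, C → ε
So P, D, C are immediately nullable.
No further non-terminal can be added: every production for the remaining non-terminals contains a terminal or a non-nullable non-terminal.
Nullable = { 'C', 'D', 'P' }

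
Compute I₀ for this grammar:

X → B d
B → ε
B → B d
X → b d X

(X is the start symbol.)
{ [B → . B d], [B → .], [X → . B d], [X → . b d X], [X' → . X] }

First, augment the grammar with X' → X
I₀ = CLOSURE({ [X' → . X] }):
  [X' → . X] has the dot before X: add [X → . B d], [X → . b d X]
  [X → . B d] has the dot before B: add [B → .], [B → . B d]
No further items can be added.

I₀ = { [B → . B d], [B → .], [X → . B d], [X → . b d X], [X' → . X] }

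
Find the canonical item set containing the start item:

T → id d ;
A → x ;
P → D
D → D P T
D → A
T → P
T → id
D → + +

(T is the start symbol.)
First, augment the grammar with T' → T
I₀ = CLOSURE({ [T' → . T] }):
  [T' → . T] has the dot before T: add [T → . id d ;], [T → . P], [T → . id]
  [T → . P] has the dot before P: add [P → . D]
  [P → . D] has the dot before D: add [D → . D P T], [D → . A], [D → . + +]
  [D → . A] has the dot before A: add [A → . x ;]
No further items can be added.

I₀ = { [A → . x ;], [D → . + +], [D → . A], [D → . D P T], [P → . D], [T → . P], [T → . id d ;], [T → . id], [T' → . T] }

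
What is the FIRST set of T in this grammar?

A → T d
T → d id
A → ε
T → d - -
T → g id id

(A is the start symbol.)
{ 'd', 'g' }

To compute FIRST(T), examine every production with T on the left-hand side, reading each right-hand side left to right until a non-nullable symbol is reached.

From T → d id:
  - d is a terminal: add 'd' and stop
From T → d - -:
  - d is a terminal: add 'd' and stop
From T → g id id:
  - g is a terminal: add 'g' and stop

Collecting: FIRST(T) = { 'd', 'g' }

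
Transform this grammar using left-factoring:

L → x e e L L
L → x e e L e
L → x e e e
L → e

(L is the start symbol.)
Left-factoring transforms A → αβ₁ | αβ₂ into A → αA' and A' → β₁ | β₂
(α is the longest common prefix among the alternatives). Repeat until
no nonterminal has two alternatives with a common prefix.

Round 1: L has alternatives sharing prefix 'x e e'. Introduce L': L → x e e L'
  Add: L' → L L
  Add: L' → L e
  Add: L' → e

Round 2: L' has alternatives sharing prefix 'L'. Introduce L'': L' → L L''
  Add: L'' → L
  Add: L'' → e

No remaining common prefixes — done.

Resulting grammar:
L → x e e L'
L' → L L''
L'' → L
L'' → e
L' → e
L → e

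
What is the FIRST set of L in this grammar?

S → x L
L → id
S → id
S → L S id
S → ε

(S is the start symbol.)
{ 'id' }

From L → id:
  - id is a terminal: add 'id' and stop

Collecting: FIRST(L) = { 'id' }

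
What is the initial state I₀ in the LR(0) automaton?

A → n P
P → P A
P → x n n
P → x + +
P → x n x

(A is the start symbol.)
First, augment the grammar with A' → A
I₀ = CLOSURE({ [A' → . A] }):
  [A' → . A] has the dot before A: add [A → . n P]
No further items can be added.

I₀ = { [A → . n P], [A' → . A] }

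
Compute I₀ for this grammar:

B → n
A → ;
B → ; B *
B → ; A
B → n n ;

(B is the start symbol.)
First, augment the grammar with B' → B
I₀ = CLOSURE({ [B' → . B] }):
  [B' → . B] has the dot before B: add [B → . n], [B → . ; B *], [B → . ; A], [B → . n n ;]
No further items can be added.

I₀ = { [B → . ; A], [B → . ; B *], [B → . n n ;], [B → . n], [B' → . B] }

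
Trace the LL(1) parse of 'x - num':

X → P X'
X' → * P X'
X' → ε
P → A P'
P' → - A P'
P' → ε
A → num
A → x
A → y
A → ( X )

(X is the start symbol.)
LL(1) parsing maintains a stack (initially the start symbol over $) and the input. At each step: if the stack top is a terminal, match it against the current input token; if it is a non-terminal N, replace it with the RHS of M[N, lookahead] (the unique production whose predict set contains the lookahead).

Stack is shown with the top on the left.

Stack        Input      Action
------------------------------
X $          x - num $  output X → P X'
P X' $       x - num $  output P → A P'
A P' X' $    x - num $  output A → x
x P' X' $    x - num $  match 'x'
P' X' $      - num $    output P' → - A P'
- A P' X' $  - num $    match '-'
A P' X' $    num $      output A → num
num P' X' $  num $      match 'num'
P' X' $      $          output P' → ε
X' $         $          output X' → ε
$            $          accept

The string is accepted.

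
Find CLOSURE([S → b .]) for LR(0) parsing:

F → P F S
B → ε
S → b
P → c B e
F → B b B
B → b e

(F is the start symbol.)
To compute CLOSURE, for each item [A → α.Bβ] where B is a non-terminal, add [B → .γ] for all productions B → γ; repeat for the newly added items until nothing changes.

Start with: [S → b .]
The dot is at the end, so nothing is added.

CLOSURE = { [S → b .] }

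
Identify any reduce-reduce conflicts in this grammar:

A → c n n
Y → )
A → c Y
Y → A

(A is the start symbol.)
A reduce-reduce conflict occurs when an LR(0) state has two complete items [A → α .] and [B → β .] — both call for a reduction, and with no lookahead the parser cannot choose between them.

Augment with A' → A and build the canonical LR(0) collection (I0 = CLOSURE({[A' → . A]}), then GOTO on every symbol after a dot until no new states appear). It has 8 states:
  I0: { [A → . c Y], [A → . c n n], [A' → . A] }  — shift
  I1: { [A' → A .] }  — accept
  I2: { [A → . c Y], [A → . c n n], [A → c . Y], [A → c . n n], [Y → . )], [Y → . A] }  — shift
  I3: { [Y → ) .] }  — reduce
  I4: { [Y → A .] }  — reduce
  I5: { [A → c Y .] }  — reduce
  I6: { [A → c n . n] }  — shift
  I7: { [A → c n n .] }  — reduce

No state contains more than one complete item.

Answer: No reduce-reduce conflicts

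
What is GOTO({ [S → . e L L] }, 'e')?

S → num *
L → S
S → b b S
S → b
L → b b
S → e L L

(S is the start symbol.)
{ [L → . S], [L → . b b], [S → . b b S], [S → . b], [S → . e L L], [S → . num *], [S → e . L L] }

GOTO(I, 'e') = CLOSURE({ [A → αX.β] : [A → α.Xβ] ∈ I, X = 'e' })

Items with dot before 'e', with the dot advanced:
  [S → . e L L] → [S → e . L L]
Closure of the advanced items:
  [S → e . L L] has the dot before L: add [L → . S], [L → . b b]
  [L → . S] has the dot before S: add [S → . num *], [S → . b b S], [S → . b], [S → . e L L]

GOTO = { [L → . S], [L → . b b], [S → . b b S], [S → . b], [S → . e L L], [S → . num *], [S → e . L L] }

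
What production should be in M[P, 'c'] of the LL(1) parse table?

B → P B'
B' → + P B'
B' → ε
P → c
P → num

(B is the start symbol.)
P → c

To find M[P, 'c'], we find productions for P where 'c' is in the predict set (PREDICT(N → α) = (FIRST(α) \ {ε}) ∪ (FOLLOW(N) if α ⇒* ε)).

P → c: PREDICT = { 'c' }
  'c' is in predict set, so this production goes in M[P, 'c']
P → num: PREDICT = { 'num' }

M[P, 'c'] = P → c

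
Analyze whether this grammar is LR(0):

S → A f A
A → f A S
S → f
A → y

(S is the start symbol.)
A grammar is LR(0) if no state in the canonical LR(0) collection has:
  - both a shift item (dot before a terminal) and a complete item (shift-reduce conflict), or
  - two or more complete items (reduce-reduce conflict; the accept item [S' → S .] counts as a complete item here).

Augment with S' → S and build the canonical LR(0) collection (I0 = CLOSURE({[S' → . S]}), then GOTO on every symbol after a dot until no new states appear). It has 10 states:
  I0: { [A → . f A S], [A → . y], [S → . A f A], [S → . f], [S' → . S] }  — shift
  I1: { [S → A . f A] }  — shift
  I2: { [S' → S .] }  — accept
  I3: { [A → . f A S], [A → . y], [A → f . A S], [S → f .] }  — shift, reduce
  I4: { [A → y .] }  — reduce
  I5: { [A → . f A S], [A → . y], [A → f A . S], [S → . A f A], [S → . f] }  — shift
  I6: { [A → . f A S], [A → . y], [A → f . A S] }  — shift
  I7: { [A → f A S .] }  — reduce
  I8: { [A → . f A S], [A → . y], [S → A f . A] }  — shift
  I9: { [S → A f A .] }  — reduce

Conflict in state I3:
  Shift-reduce conflict between [S → f .] and [A → . f A S]
So the grammar is NOT LR(0).

Answer: No. Shift-reduce conflict between [S → f .] and [A → . f A S]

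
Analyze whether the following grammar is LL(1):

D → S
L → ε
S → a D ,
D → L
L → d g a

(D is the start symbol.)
A grammar is LL(1) if for each non-terminal N with multiple productions, the predict sets of those productions are pairwise disjoint, where PREDICT(N → α) = (FIRST(α) \ {ε}) ∪ (FOLLOW(N) if α ⇒* ε).

Relevant sets:
  FIRST(S) = { 'a' }
  FIRST(L) = { 'd', ε }
  FOLLOW(D) = { $, ',' }
  FOLLOW(L) = { $, ',' }

For D:
  PREDICT(D → S) = { 'a' }
  PREDICT(D → L) = { $, ',', 'd' }
For L:
  PREDICT(L → ε) = { $, ',' }
  PREDICT(L → d g a) = { 'd' }
S has a single production, so nothing to check there.

All predict sets are disjoint. The grammar IS LL(1).

Answer: Yes, the grammar is LL(1).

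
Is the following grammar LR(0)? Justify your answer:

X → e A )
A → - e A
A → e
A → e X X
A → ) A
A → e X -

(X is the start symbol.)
A grammar is LR(0) if no state in the canonical LR(0) collection has:
  - both a shift item (dot before a terminal) and a complete item (shift-reduce conflict), or
  - two or more complete items (reduce-reduce conflict; the accept item [X' → X .] counts as a complete item here).

Augment with X' → X and build the canonical LR(0) collection (I0 = CLOSURE({[X' → . X]}), then GOTO on every symbol after a dot until no new states appear). It has 14 states:
  I0: { [X → . e A )], [X' → . X] }  — shift
  I1: { [X' → X .] }  — accept
  I2: { [A → . ) A], [A → . - e A], [A → . e X -], [A → . e X X], [A → . e], [X → e . A )] }  — shift
  I3: { [A → ) . A], [A → . ) A], [A → . - e A], [A → . e X -], [A → . e X X], [A → . e] }  — shift
  I4: { [A → - . e A] }  — shift
  I5: { [X → e A . )] }  — shift
  I6: { [A → e . X -], [A → e . X X], [A → e .], [X → . e A )] }  — shift, reduce
  I7: { [A → e X . -], [A → e X . X], [X → . e A )] }  — shift
  I8: { [A → e X - .] }  — reduce
  I9: { [A → e X X .] }  — reduce
  I10: { [X → e A ) .] }  — reduce
  I11: { [A → - e . A], [A → . ) A], [A → . - e A], [A → . e X -], [A → . e X X], [A → . e] }  — shift
  I12: { [A → - e A .] }  — reduce
  I13: { [A → ) A .] }  — reduce

Conflict in state I6:
  Shift-reduce conflict between [A → e .] and [X → . e A )]
So the grammar is NOT LR(0).

Answer: No. Shift-reduce conflict between [A → e .] and [X → . e A )]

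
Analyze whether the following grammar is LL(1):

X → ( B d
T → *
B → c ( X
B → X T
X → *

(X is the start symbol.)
Yes, the grammar is LL(1).

Relevant sets:
  FIRST(X) = { '(', '*' }

For X:
  PREDICT(X → '(' B d) = { '(' }
  PREDICT(X → '*') = { '*' }
For B:
  PREDICT(B → c '(' X) = { 'c' }
  PREDICT(B → X T) = { '(', '*' }
T has a single production, so nothing to check there.

All predict sets are disjoint. The grammar IS LL(1).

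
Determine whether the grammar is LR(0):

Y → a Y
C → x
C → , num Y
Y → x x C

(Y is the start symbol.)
Yes, the grammar is LR(0)

A grammar is LR(0) if no state in the canonical LR(0) collection has:
  - both a shift item (dot before a terminal) and a complete item (shift-reduce conflict), or
  - two or more complete items (reduce-reduce conflict; the accept item [Y' → Y .] counts as a complete item here).

Augment with Y' → Y and build the canonical LR(0) collection (I0 = CLOSURE({[Y' → . Y]}), then GOTO on every symbol after a dot until no new states appear). It has 11 states:
  I0: { [Y → . a Y], [Y → . x x C], [Y' → . Y] }  — shift
  I1: { [Y' → Y .] }  — accept
  I2: { [Y → . a Y], [Y → . x x C], [Y → a . Y] }  — shift
  I3: { [Y → x . x C] }  — shift
  I4: { [C → . , num Y], [C → . x], [Y → x x . C] }  — shift
  I5: { [C → , . num Y] }  — shift
  I6: { [Y → x x C .] }  — reduce
  I7: { [C → x .] }  — reduce
  I8: { [C → , num . Y], [Y → . a Y], [Y → . x x C] }  — shift
  I9: { [C → , num Y .] }  — reduce
  I10: { [Y → a Y .] }  — reduce

Every state is either a pure shift/goto state or contains exactly one complete item and nothing to shift — no conflicts. The grammar is LR(0).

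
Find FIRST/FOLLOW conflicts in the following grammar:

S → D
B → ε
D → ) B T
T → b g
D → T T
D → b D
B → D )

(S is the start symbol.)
A FIRST/FOLLOW conflict occurs when a non-terminal N has a nullable alternative N → β (β ⇒* ε) and another alternative N → α with FIRST(α) ∩ FOLLOW(N) ≠ ∅: on such a lookahead the parser cannot decide between expanding α and letting N vanish via β.

Nullable non-terminals: B.
FIRST sets used below: FIRST(D) = { ')', 'b' }

B: nullable alternative(s) B → ε; FOLLOW(B) = { 'b' }
  B → ε: FIRST \ {ε} = { } — this is the only nullable alternative, skip
  B → D ): FIRST \ {ε} = { ')', 'b' } — overlaps FOLLOW(B) on { 'b' }: CONFLICT

D, S, T have no nullable alternative, so no FIRST/FOLLOW check is needed there.

So the grammar has 1 FIRST/FOLLOW conflict (marked CONFLICT above).

Answer: Yes. B → D ')' with FOLLOW(B) on { 'b' }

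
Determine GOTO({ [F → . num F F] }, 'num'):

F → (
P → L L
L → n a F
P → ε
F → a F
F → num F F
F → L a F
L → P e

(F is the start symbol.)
GOTO(I, 'num') = CLOSURE({ [A → αX.β] : [A → α.Xβ] ∈ I, X = 'num' })

Items with dot before 'num', with the dot advanced:
  [F → . num F F] → [F → num . F F]
Closure of the advanced items:
  [F → num . F F] has the dot before F: add [F → . (], [F → . a F], [F → . num F F], [F → . L a F]
  [F → . L a F] has the dot before L: add [L → . n a F], [L → . P e]
  [L → . P e] has the dot before P: add [P → . L L], [P → .]

GOTO = { [F → . (], [F → . L a F], [F → . a F], [F → . num F F], [F → num . F F], [L → . P e], [L → . n a F], [P → . L L], [P → .] }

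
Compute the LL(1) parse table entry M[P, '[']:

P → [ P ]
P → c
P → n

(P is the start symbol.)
P → [ P ]

To find M[P, '['], we find productions for P where '[' is in the predict set (PREDICT(N → α) = (FIRST(α) \ {ε}) ∪ (FOLLOW(N) if α ⇒* ε)).

P → [ P ]: PREDICT = { '[' }
  '[' is in predict set, so this production goes in M[P, '[']
P → c: PREDICT = { 'c' }
P → n: PREDICT = { 'n' }

M[P, '['] = P → [ P ]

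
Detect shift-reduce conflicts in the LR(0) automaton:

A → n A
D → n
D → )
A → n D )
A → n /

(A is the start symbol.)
Augment with A' → A and build the canonical LR(0) collection (I0 = CLOSURE({[A' → . A]}), then GOTO on every symbol after a dot until no new states appear). It has 9 states:
  I0: { [A → . n /], [A → . n A], [A → . n D )], [A' → . A] }  — shift
  I1: { [A' → A .] }  — accept
  I2: { [A → . n /], [A → . n A], [A → . n D )], [A → n . /], [A → n . A], [A → n . D )], [D → . )], [D → . n] }  — shift
  I3: { [D → ) .] }  — reduce
  I4: { [A → n / .] }  — reduce
  I5: { [A → n A .] }  — reduce
  I6: { [A → n D . )] }  — shift
  I7: { [A → . n /], [A → . n A], [A → . n D )], [A → n . /], [A → n . A], [A → n . D )], [D → . )], [D → . n], [D → n .] }  — shift, reduce
  I8: { [A → n D ) .] }  — reduce

I7 contains reduce item [D → n .] and shift items [A → . n /], [A → n . /], [A → . n A], [A → . n D )], [D → . )], [D → . n] — shift-reduce conflict.

Answer: Yes — I7: [D → n .] vs [A → . n /]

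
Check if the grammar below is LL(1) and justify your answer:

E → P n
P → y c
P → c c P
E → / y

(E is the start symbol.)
Yes, the grammar is LL(1).

A grammar is LL(1) if for each non-terminal N with multiple productions, the predict sets of those productions are pairwise disjoint, where PREDICT(N → α) = (FIRST(α) \ {ε}) ∪ (FOLLOW(N) if α ⇒* ε).

Relevant sets:
  FIRST(P) = { 'c', 'y' }

For E:
  PREDICT(E → P n) = { 'c', 'y' }
  PREDICT(E → '/' y) = { '/' }
For P:
  PREDICT(P → y c) = { 'y' }
  PREDICT(P → c c P) = { 'c' }

All predict sets are disjoint. The grammar IS LL(1).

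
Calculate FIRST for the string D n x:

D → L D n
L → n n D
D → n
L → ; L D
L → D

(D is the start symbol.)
FIRST sets of the non-terminals involved (from the grammar, by fixed-point iteration):
  FIRST(D) = { ';', 'n' }

To compute FIRST(D n x), process the symbols left to right:
Symbol D is a non-terminal. Add FIRST(D) \ {ε} = { ';', 'n' }
D is not nullable (ε ∉ FIRST(D)), so stop here.
FIRST(D n x) = { ';', 'n' }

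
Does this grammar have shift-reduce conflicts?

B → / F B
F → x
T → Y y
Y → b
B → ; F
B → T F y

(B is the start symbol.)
No shift-reduce conflicts

Augment with B' → B and build the canonical LR(0) collection (I0 = CLOSURE({[B' → . B]}), then GOTO on every symbol after a dot until no new states appear). It has 14 states:
  I0: { [B → . / F B], [B → . ; F], [B → . T F y], [B' → . B], [T → . Y y], [Y → . b] }  — shift
  I1: { [B → / . F B], [F → . x] }  — shift
  I2: { [B → ; . F], [F → . x] }  — shift
  I3: { [B' → B .] }  — accept
  I4: { [B → T . F y], [F → . x] }  — shift
  I5: { [T → Y . y] }  — shift
  I6: { [Y → b .] }  — reduce
  I7: { [T → Y y .] }  — reduce
  I8: { [B → T F . y] }  — shift
  I9: { [F → x .] }  — reduce
  I10: { [B → T F y .] }  — reduce
  I11: { [B → ; F .] }  — reduce
  I12: { [B → . / F B], [B → . ; F], [B → . T F y], [B → / F . B], [T → . Y y], [Y → . b] }  — shift
  I13: { [B → / F B .] }  — reduce

No state contains both a complete item and a shift item.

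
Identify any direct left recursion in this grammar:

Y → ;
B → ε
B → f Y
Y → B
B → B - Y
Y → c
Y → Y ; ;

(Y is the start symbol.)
Direct left recursion occurs when N → N α for some non-terminal N (the right-hand side begins with the left-hand side itself).

Y → ;: starts with ';'
B → ε: starts with ε
B → f Y: starts with f
Y → B: starts with B
B → B - Y: LEFT RECURSIVE (starts with B)
Y → c: starts with c
Y → Y ; ;: LEFT RECURSIVE (starts with Y)

The grammar has direct left recursion on: B, Y.

Answer: Yes, B, Y are left-recursive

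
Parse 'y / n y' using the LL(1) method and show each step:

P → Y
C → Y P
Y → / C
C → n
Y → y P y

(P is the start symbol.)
Stack is shown with the top on the left.

Stack    Input      Action
--------------------------
P $      y / n y $  output P → Y
Y $      y / n y $  output Y → y P y
y P y $  y / n y $  match 'y'
P y $    / n y $    output P → Y
Y y $    / n y $    output Y → / C
/ C y $  / n y $    match '/'
C y $    n y $      output C → n
n y $    n y $      match 'n'
y $      y $        match 'y'
$        $          accept

The string is accepted.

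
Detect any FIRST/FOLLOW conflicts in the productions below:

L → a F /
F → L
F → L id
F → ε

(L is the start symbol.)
A FIRST/FOLLOW conflict occurs when a non-terminal N has a nullable alternative N → β (β ⇒* ε) and another alternative N → α with FIRST(α) ∩ FOLLOW(N) ≠ ∅: on such a lookahead the parser cannot decide between expanding α and letting N vanish via β.

Nullable non-terminals: F.
FIRST sets used below: FIRST(L) = { 'a' }

F: nullable alternative(s) F → ε; FOLLOW(F) = { '/' }
  F → L: FIRST \ {ε} = { 'a' } — disjoint from FOLLOW(F)
  F → L id: FIRST \ {ε} = { 'a' } — disjoint from FOLLOW(F)
  F → ε: FIRST \ {ε} = { } — this is the only nullable alternative, skip

L has no nullable alternative, so no FIRST/FOLLOW check is needed there.

No FIRST/FOLLOW conflicts found.

Answer: No FIRST/FOLLOW conflicts.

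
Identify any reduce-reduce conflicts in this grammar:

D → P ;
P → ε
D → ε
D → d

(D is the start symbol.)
A reduce-reduce conflict occurs when an LR(0) state has two complete items [A → α .] and [B → β .] — both call for a reduction, and with no lookahead the parser cannot choose between them.

Augment with D' → D and build the canonical LR(0) collection (I0 = CLOSURE({[D' → . D]}), then GOTO on every symbol after a dot until no new states appear). It has 5 states:
  I0: { [D → . P ;], [D → . d], [D → .], [D' → . D], [P → .] }  — shift, 2 reduces
  I1: { [D' → D .] }  — accept
  I2: { [D → P . ;] }  — shift
  I3: { [D → d .] }  — reduce
  I4: { [D → P ; .] }  — reduce

I0 contains complete items [D → .], [P → .] — reduce-reduce conflict.

Answer: Yes — I0: [D → .] vs [P → .]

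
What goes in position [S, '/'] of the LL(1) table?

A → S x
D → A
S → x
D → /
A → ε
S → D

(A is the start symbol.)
To find M[S, '/'], we find productions for S where '/' is in the predict set (PREDICT(N → α) = (FIRST(α) \ {ε}) ∪ (FOLLOW(N) if α ⇒* ε)).

Relevant sets:
  FIRST(D) = { '/', 'x', ε }
  FOLLOW(S) = { 'x' }

S → x: PREDICT = { 'x' }
S → D: PREDICT = { '/', 'x' }
  '/' is in predict set, so this production goes in M[S, '/']

M[S, '/'] = S → D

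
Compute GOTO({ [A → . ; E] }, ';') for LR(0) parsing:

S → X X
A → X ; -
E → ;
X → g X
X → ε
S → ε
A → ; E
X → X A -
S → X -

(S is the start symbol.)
GOTO(I, ';') = CLOSURE({ [A → αX.β] : [A → α.Xβ] ∈ I, X = ';' })

Items with dot before ';', with the dot advanced:
  [A → . ; E] → [A → ; . E]
Closure of the advanced items:
  [A → ; . E] has the dot before E: add [E → . ;]

GOTO = { [A → ; . E], [E → . ;] }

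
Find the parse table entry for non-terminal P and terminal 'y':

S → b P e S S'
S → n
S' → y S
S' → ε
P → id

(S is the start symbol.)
Empty (error entry)

To find M[P, 'y'], we find productions for P where 'y' is in the predict set (PREDICT(N → α) = (FIRST(α) \ {ε}) ∪ (FOLLOW(N) if α ⇒* ε)).

P → id: PREDICT = { 'id' }

M[P, 'y'] is empty (no production applies)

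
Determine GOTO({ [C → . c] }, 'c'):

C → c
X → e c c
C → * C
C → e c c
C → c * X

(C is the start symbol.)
GOTO(I, 'c') = CLOSURE({ [A → αX.β] : [A → α.Xβ] ∈ I, X = 'c' })

Items with dot before 'c', with the dot advanced:
  [C → . c] → [C → c .]
Closure adds nothing (no advanced item has the dot before a non-terminal).

GOTO = { [C → c .] }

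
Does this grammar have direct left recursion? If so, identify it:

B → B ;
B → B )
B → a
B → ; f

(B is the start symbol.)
Yes, B is left-recursive

Direct left recursion occurs when N → N α for some non-terminal N (the right-hand side begins with the left-hand side itself).

B → B ;: LEFT RECURSIVE (starts with B)
B → B ): LEFT RECURSIVE (starts with B)
B → a: starts with a
B → ; f: starts with ';'

The grammar has direct left recursion on: B.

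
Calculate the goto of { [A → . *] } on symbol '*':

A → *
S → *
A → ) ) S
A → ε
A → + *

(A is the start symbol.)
GOTO(I, '*') = CLOSURE({ [A → αX.β] : [A → α.Xβ] ∈ I, X = '*' })

Items with dot before '*', with the dot advanced:
  [A → . *] → [A → * .]
Closure adds nothing (no advanced item has the dot before a non-terminal).

GOTO = { [A → * .] }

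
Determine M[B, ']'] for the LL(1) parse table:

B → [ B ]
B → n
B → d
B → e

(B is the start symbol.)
To find M[B, ']'], we find productions for B where ']' is in the predict set (PREDICT(N → α) = (FIRST(α) \ {ε}) ∪ (FOLLOW(N) if α ⇒* ε)).

B → [ B ]: PREDICT = { '[' }
B → n: PREDICT = { 'n' }
B → d: PREDICT = { 'd' }
B → e: PREDICT = { 'e' }

M[B, ']'] is empty (no production applies)

Answer: Empty (error entry)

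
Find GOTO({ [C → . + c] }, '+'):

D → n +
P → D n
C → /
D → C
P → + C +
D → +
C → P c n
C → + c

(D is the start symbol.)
GOTO(I, '+') = CLOSURE({ [A → αX.β] : [A → α.Xβ] ∈ I, X = '+' })

Items with dot before '+', with the dot advanced:
  [C → . + c] → [C → + . c]
Closure adds nothing (no advanced item has the dot before a non-terminal).

GOTO = { [C → + . c] }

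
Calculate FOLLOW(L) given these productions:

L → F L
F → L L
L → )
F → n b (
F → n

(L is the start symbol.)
{ $, ')', 'n' }

To compute FOLLOW(L), find every occurrence of L on a right-hand side N → α L β: add FIRST(β) \ {ε}, and if β is empty or nullable also add FOLLOW(N). Iterate to a fixed point.

L is the start symbol, so $ ∈ FOLLOW(L).
In L → F L: L is at the end; this adds FOLLOW(L) to itself — nothing new
In F → L L: L is followed by L, add FIRST(L) \ {ε} = { ')', 'n' }
In F → L L: L is at the end, add FOLLOW(F)

The FOLLOW sets referred to above (computed the same way, to a fixed point):
  FOLLOW(F) = { ')', 'n' }

Taking the union: FOLLOW(L) = { $, ')', 'n' }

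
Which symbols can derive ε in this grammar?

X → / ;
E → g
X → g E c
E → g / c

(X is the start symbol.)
There are no ε-productions, so no non-terminal can derive ε.
No non-terminals are nullable.

Answer: None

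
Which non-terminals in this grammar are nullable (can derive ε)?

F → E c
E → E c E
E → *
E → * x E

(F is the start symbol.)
None

A non-terminal is nullable if it can derive ε (the empty string): either it has an ε-production, or it has a production whose right-hand side consists entirely of nullable non-terminals.

There are no ε-productions, so no non-terminal can derive ε.
No non-terminals are nullable.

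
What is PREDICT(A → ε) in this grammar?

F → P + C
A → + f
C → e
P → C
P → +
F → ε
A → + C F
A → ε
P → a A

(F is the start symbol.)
PREDICT(A → ε) = (FIRST(RHS) \ {ε}) ∪ (FOLLOW(A) if ε ∈ FIRST(RHS), i.e. RHS ⇒* ε)
The right-hand side is ε (FIRST(ε) = { ε }), so the predict set is FOLLOW(A) = { '+' }
PREDICT(A → ε) = { '+' }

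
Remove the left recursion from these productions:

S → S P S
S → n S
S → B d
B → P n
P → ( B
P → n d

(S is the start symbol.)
S → n S S'
S → B d S'
S' → P S S'
S' → ε
B → P n
P → ( B
P → n d

S is directly left-recursive. The standard transformation for
  A → A α₁ | ... | A α_m | β₁ | ... | β_n
is
  A  → β₁ A' | ... | β_n A'
  A' → α₁ A' | ... | α_m A' | ε

S → n S becomes S → n S S'
S → B d becomes S → B d S'
S → S P S becomes S' → P S S'
Add S' → ε

Productions for other non-terminals are unchanged:
  B → P n
  P → ( B
  P → n d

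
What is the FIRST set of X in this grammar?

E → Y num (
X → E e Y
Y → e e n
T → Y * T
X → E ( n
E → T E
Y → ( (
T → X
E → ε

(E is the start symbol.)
{ '(', 'e' }

To compute FIRST(X), examine every production with X on the left-hand side, reading each right-hand side left to right until a non-nullable symbol is reached.

FIRST sets of the other non-terminals involved (by the same procedure, iterated to a fixed point):
  FIRST(E) = { '(', 'e', ε }

From X → E e Y:
  - E is a non-terminal: add FIRST(E) \ {ε} = { '(', 'e' }
    E is nullable, so continue to the next symbol
  - e is a terminal: add 'e' and stop
From X → E ( n:
  - E is a non-terminal: add FIRST(E) \ {ε} = { '(', 'e' }
    E is nullable, so continue to the next symbol
  - '(' is a terminal: add '(' and stop

Collecting: FIRST(X) = { '(', 'e' }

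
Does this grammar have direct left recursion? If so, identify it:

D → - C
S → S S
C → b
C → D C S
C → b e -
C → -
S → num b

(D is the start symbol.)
Yes, S is left-recursive

Direct left recursion occurs when N → N α for some non-terminal N (the right-hand side begins with the left-hand side itself).

D → - C: starts with '-'
S → S S: LEFT RECURSIVE (starts with S)
C → b: starts with b
C → D C S: starts with D
C → b e -: starts with b
C → -: starts with '-'
S → num b: starts with num

The grammar has direct left recursion on: S.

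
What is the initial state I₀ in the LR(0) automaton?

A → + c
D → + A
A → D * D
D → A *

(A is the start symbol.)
First, augment the grammar with A' → A
I₀ = CLOSURE({ [A' → . A] }):
  [A' → . A] has the dot before A: add [A → . + c], [A → . D * D]
  [A → . D * D] has the dot before D: add [D → . + A], [D → . A *]
No further items can be added.

I₀ = { [A → . + c], [A → . D * D], [A' → . A], [D → . + A], [D → . A *] }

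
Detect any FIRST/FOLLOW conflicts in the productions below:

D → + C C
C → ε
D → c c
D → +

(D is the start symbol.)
No FIRST/FOLLOW conflicts.

Nullable non-terminals: C.
C has a nullable alternative but only one production, so nothing to check.

D has no nullable alternative, so no FIRST/FOLLOW check is needed there.

No FIRST/FOLLOW conflicts found.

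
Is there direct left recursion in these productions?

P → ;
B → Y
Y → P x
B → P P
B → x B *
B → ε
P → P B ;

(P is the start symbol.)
P → ;: starts with ';'
B → Y: starts with Y
Y → P x: starts with P
B → P P: starts with P
B → x B *: starts with x
B → ε: starts with ε
P → P B ;: LEFT RECURSIVE (starts with P)

The grammar has direct left recursion on: P.

Answer: Yes, P is left-recursive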